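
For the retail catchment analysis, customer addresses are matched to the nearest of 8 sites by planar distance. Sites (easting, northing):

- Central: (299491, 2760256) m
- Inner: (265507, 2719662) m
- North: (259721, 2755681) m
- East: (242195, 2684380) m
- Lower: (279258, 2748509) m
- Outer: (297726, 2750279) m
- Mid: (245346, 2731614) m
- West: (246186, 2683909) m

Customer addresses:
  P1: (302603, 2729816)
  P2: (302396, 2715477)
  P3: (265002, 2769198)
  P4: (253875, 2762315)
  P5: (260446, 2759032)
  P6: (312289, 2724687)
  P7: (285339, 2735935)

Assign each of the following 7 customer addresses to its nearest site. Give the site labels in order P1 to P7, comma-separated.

P1 → Outer (d²=442519498.00)
P2 → Outer (d²=1232988104.00)
P3 → North (d²=210598250.00)
P4 → North (d²=78185672.00)
P5 → North (d²=11754826.00)
P6 → Outer (d²=867031433.00)
P7 → Lower (d²=195084037.00)

Outer, Outer, North, North, North, Outer, Lower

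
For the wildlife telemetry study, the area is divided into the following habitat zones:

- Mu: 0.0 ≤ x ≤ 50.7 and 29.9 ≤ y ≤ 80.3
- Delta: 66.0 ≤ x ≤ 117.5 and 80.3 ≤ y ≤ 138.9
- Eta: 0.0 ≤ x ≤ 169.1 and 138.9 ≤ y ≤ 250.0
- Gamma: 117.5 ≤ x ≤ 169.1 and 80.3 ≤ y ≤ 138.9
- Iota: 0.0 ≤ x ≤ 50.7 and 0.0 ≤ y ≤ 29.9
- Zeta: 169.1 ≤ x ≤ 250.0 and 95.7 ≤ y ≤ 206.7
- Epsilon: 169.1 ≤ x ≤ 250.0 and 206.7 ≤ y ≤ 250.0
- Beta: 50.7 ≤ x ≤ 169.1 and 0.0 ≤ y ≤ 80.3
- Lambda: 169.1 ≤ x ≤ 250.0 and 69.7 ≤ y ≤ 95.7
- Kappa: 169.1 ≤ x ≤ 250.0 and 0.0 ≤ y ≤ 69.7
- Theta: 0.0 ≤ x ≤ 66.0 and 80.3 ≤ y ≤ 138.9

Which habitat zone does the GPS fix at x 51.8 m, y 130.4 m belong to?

Theta

The point has x = 51.8 and y = 130.4.
Only Theta satisfies 0.0 ≤ x ≤ 66.0 and 80.3 ≤ y ≤ 138.9.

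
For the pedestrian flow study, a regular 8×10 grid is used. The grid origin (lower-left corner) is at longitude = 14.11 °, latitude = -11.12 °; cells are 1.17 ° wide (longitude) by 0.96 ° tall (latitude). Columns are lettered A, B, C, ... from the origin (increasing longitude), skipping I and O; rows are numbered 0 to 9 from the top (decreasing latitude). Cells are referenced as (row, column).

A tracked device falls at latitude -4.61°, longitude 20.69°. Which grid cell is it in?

Column index: ⌊(20.69 − 14.11) / 1.17⌋ = ⌊5.624⌋ = 5 → column F
Row offset from origin: ⌊(-4.61 − -11.12) / 0.96⌋ = ⌊6.781⌋ = 6 → row 3 (counted from top)

(3, F)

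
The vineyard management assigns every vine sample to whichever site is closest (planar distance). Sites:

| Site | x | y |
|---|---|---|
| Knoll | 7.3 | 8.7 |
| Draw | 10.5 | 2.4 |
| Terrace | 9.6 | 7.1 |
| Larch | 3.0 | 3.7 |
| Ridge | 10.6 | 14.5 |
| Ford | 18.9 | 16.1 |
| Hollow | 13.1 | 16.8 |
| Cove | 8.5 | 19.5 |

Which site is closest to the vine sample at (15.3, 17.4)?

Squared distances to each site:
Knoll: 139.690; Draw: 248.040; Terrace: 138.580; Larch: 338.980; Ridge: 30.500; Ford: 14.650; Hollow: 5.200; Cove: 50.650.
Minimum at Hollow.

Hollow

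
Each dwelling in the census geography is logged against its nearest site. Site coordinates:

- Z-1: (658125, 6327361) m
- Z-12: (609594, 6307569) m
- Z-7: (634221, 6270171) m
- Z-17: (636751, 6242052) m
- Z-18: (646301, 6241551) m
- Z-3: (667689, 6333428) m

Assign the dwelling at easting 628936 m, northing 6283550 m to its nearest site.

Z-7

Squared distances to each site:
Z-1: 2771401442.000; Z-12: 951025325.000; Z-7: 206928866.000; Z-17: 1783158229.000; Z-18: 2065459226.000; Z-3: 3989609893.000.
Minimum at Z-7.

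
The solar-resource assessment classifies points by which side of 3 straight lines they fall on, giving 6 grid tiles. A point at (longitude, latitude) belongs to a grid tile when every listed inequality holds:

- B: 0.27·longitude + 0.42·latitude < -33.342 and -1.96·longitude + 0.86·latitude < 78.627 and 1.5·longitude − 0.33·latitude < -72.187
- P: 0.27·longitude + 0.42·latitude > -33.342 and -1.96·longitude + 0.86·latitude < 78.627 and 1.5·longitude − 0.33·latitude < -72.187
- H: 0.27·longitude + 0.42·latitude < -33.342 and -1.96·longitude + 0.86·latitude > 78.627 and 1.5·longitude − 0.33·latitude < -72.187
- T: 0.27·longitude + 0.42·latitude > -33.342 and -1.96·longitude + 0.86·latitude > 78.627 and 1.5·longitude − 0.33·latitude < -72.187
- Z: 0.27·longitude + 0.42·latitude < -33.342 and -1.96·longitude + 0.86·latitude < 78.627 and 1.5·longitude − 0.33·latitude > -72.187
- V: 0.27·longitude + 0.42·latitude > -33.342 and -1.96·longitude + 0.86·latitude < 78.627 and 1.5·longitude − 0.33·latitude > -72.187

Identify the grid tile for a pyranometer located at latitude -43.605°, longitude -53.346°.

V

0.27·-53.346 + 0.42·-43.605 = -32.718, which is > -33.342
-1.96·-53.346 + 0.86·-43.605 = 67.058, which is < 78.627
1.5·-53.346 − 0.33·-43.605 = -65.629, which is > -72.187
This sign pattern matches V.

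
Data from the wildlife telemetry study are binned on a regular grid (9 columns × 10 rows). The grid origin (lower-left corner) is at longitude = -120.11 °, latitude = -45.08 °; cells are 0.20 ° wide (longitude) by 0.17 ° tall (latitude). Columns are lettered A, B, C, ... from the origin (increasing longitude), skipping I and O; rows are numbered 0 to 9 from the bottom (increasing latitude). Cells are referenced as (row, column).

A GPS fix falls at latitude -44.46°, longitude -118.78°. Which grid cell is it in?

Column index: ⌊(-118.78 − -120.11) / 0.20⌋ = ⌊6.650⌋ = 6 → column G
Row offset from origin: ⌊(-44.46 − -45.08) / 0.17⌋ = ⌊3.647⌋ = 3 → row 3

(3, G)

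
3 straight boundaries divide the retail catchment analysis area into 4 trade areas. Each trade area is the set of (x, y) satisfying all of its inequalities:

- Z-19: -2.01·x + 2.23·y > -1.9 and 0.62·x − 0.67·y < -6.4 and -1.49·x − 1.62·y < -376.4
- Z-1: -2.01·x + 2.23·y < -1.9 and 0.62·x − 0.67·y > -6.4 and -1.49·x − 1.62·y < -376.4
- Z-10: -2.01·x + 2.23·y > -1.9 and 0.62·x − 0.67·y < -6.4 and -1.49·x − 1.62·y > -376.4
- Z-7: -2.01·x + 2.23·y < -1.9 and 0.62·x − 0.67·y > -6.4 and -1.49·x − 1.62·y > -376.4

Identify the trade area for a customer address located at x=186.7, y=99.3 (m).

-2.01·186.7 + 2.23·99.3 = -153.828, which is < -1.9
0.62·186.7 − 0.67·99.3 = 49.223, which is > -6.4
-1.49·186.7 − 1.62·99.3 = -439.049, which is < -376.4
This sign pattern matches Z-1.

Z-1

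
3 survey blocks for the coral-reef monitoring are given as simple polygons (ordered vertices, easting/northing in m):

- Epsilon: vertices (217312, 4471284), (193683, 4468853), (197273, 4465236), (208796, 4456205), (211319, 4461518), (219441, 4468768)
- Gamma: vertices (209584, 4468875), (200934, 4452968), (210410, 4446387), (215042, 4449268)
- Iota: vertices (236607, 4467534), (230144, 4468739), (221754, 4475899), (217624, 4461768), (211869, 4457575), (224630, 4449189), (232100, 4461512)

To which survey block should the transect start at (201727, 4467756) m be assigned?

Epsilon

Cast a ray rightward from (201727, 4467756). For each polygon, the edges (by vertex number in listed order) whose endpoints lie on opposite sides of northing = 4467756, where each meets that height, and whether that is right or left of the point:
Epsilon: 2–3 at easting≈194771.8 (left), 5–6 at easting≈218307.3 (right) → 1 crossing.
Gamma: 1–2 at easting≈208975.5 (right), 4–1 at easting≈209895.5 (right) → 2 crossings.
Iota: 1–2 at easting≈235416.3 (right), 3–4 at easting≈219374.1 (right) → 2 crossings.
Only Epsilon has an odd count, so the point is inside Epsilon.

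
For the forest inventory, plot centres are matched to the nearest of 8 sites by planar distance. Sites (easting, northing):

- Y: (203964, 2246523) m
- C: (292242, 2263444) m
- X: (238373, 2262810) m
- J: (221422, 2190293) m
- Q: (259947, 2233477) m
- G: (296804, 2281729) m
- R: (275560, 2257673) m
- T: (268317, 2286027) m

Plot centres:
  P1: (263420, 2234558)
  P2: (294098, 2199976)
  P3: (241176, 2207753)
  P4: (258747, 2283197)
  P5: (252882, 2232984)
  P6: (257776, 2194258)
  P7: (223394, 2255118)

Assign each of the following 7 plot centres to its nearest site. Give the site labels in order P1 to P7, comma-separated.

P1 → Q (d²=13230290.00)
P2 → Q (d²=2288607802.00)
P3 → J (d²=695072116.00)
P4 → T (d²=99593800.00)
P5 → Q (d²=50157274.00)
P6 → J (d²=1337334541.00)
P7 → X (d²=283537305.00)

Q, Q, J, T, Q, J, X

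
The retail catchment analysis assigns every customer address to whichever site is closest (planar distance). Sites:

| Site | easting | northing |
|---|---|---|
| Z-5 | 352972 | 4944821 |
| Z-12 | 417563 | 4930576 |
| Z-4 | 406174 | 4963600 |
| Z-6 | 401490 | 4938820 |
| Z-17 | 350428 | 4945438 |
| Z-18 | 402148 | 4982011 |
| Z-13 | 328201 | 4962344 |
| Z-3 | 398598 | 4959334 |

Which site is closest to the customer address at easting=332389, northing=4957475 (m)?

Z-13

Squared distances to each site:
Z-5: 583783605.000; Z-12: 7978166477.000; Z-4: 5481741850.000; Z-6: 5122957226.000; Z-17: 470294890.000; Z-18: 5468333377.000; Z-13: 41246505.000; Z-3: 4387087562.000.
Minimum at Z-13.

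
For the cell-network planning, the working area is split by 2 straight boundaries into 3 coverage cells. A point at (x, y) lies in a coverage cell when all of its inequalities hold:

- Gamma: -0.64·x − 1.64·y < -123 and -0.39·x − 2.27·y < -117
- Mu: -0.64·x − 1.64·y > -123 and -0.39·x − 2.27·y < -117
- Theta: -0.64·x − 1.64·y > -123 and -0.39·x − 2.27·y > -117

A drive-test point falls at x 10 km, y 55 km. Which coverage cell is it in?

Mu

-0.64·10 − 1.64·55 = -96.600, which is > -123
-0.39·10 − 2.27·55 = -128.750, which is < -117
This sign pattern matches Mu.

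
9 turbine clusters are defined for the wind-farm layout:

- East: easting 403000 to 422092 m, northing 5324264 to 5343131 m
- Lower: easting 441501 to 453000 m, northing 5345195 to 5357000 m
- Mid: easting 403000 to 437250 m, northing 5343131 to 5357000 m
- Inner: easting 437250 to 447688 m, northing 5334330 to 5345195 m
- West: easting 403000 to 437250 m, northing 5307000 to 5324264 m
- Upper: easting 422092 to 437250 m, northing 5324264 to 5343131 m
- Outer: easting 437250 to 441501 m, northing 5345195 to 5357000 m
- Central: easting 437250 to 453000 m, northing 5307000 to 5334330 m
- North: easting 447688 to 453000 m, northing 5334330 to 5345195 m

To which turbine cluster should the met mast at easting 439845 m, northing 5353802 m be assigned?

The point has easting = 439845 and northing = 5353802.
Only Outer satisfies 437250 ≤ easting ≤ 441501 and 5345195 ≤ northing ≤ 5357000.

Outer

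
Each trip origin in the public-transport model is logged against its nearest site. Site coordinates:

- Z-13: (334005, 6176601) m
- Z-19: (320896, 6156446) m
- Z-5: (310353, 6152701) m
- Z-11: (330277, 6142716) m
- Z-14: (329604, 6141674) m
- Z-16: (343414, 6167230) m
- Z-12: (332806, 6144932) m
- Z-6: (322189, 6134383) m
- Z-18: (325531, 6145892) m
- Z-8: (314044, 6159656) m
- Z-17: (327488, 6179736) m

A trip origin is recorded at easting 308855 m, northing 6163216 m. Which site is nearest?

Squared distances to each site:
Z-13: 811680725.000; Z-19: 190818581.000; Z-5: 112809229.000; Z-11: 879152084.000; Z-14: 894578765.000; Z-16: 1210436677.000; Z-12: 907955057.000; Z-6: 1009137445.000; Z-18: 578209952.000; Z-8: 39599321.000; Z-17: 620099089.000.
Minimum at Z-8.

Z-8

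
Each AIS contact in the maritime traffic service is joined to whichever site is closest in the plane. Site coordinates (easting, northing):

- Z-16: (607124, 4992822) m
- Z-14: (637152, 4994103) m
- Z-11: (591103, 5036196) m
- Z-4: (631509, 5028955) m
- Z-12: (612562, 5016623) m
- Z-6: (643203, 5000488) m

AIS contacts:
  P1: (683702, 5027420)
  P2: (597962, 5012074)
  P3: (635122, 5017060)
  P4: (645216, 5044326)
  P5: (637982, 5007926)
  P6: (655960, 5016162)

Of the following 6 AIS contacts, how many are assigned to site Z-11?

P1 → Z-6
P2 → Z-12
P3 → Z-4
P4 → Z-4
P5 → Z-6
P6 → Z-6
0 of the 6 go to Z-11.

0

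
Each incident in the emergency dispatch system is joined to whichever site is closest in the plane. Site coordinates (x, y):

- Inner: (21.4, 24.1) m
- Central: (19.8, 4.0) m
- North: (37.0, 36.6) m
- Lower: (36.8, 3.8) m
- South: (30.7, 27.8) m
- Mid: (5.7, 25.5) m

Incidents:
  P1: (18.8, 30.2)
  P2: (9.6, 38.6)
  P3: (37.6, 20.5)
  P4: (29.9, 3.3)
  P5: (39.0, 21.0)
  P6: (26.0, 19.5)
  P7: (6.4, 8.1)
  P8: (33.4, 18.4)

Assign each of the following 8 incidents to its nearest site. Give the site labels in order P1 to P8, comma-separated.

Inner, Mid, South, Lower, South, Inner, Central, South

P1 → Inner (d²=43.97)
P2 → Mid (d²=186.82)
P3 → South (d²=100.90)
P4 → Lower (d²=47.86)
P5 → South (d²=115.13)
P6 → Inner (d²=42.32)
P7 → Central (d²=196.37)
P8 → South (d²=95.65)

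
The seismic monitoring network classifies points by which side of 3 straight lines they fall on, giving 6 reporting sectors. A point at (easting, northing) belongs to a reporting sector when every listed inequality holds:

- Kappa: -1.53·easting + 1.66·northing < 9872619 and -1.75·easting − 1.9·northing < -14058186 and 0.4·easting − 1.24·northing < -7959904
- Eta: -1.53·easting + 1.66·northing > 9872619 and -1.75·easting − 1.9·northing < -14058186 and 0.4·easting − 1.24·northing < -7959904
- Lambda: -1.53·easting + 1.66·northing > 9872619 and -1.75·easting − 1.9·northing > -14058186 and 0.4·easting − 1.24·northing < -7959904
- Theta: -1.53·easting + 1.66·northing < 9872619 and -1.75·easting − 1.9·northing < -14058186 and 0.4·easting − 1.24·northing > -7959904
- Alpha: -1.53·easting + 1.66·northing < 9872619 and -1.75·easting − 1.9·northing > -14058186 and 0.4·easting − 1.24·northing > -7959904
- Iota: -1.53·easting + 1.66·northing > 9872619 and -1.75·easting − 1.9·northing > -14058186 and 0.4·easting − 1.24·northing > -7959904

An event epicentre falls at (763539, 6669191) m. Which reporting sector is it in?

Lambda

-1.53·763539 + 1.66·6669191 = 9902642.390, which is > 9872619
-1.75·763539 − 1.9·6669191 = -14007656.150, which is > -14058186
0.4·763539 − 1.24·6669191 = -7964381.240, which is < -7959904
This sign pattern matches Lambda.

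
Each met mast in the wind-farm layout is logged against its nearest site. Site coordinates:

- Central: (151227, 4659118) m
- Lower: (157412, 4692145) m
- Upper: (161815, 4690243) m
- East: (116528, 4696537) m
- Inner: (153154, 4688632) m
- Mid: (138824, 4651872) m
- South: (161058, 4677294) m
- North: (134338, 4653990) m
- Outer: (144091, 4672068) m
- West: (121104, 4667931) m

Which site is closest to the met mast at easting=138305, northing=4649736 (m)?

Mid

Squared distances to each site:
Central: 255000008.000; Lower: 2163600730.000; Upper: 2193537149.000; East: 2664571330.000; Inner: 1733391617.000; Mid: 4831857.000; South: 1277142373.000; North: 33833605.000; Outer: 532196020.000; West: 626932426.000.
Minimum at Mid.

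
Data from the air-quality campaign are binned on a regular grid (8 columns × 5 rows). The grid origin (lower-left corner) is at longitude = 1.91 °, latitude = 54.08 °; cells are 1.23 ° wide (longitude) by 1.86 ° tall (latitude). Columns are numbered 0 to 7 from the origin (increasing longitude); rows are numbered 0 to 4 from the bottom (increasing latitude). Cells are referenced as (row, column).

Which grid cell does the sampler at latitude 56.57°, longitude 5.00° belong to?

(1, 2)

Column index: ⌊(5.00 − 1.91) / 1.23⌋ = ⌊2.512⌋ = 2
Row offset from origin: ⌊(56.57 − 54.08) / 1.86⌋ = ⌊1.339⌋ = 1 → row 1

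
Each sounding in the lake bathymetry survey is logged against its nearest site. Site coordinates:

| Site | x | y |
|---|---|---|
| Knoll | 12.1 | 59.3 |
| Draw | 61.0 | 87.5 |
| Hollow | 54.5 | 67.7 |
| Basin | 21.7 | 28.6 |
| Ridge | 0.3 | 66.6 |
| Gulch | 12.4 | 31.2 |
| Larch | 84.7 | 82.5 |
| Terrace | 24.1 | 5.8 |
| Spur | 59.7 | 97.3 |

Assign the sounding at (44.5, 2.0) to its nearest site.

Squared distances to each site:
Knoll: 4333.050; Draw: 7582.500; Hollow: 4416.490; Basin: 1227.400; Ridge: 6126.800; Gulch: 1883.050; Larch: 8096.290; Terrace: 430.600; Spur: 9313.130.
Minimum at Terrace.

Terrace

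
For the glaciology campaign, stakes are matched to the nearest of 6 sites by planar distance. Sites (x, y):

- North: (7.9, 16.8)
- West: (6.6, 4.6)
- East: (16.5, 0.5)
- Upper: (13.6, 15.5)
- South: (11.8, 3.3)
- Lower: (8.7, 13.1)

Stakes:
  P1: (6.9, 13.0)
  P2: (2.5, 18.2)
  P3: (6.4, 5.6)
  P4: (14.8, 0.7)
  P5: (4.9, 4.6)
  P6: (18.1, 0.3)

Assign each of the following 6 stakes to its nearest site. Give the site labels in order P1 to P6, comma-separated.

Lower, North, West, East, West, East

P1 → Lower (d²=3.25)
P2 → North (d²=31.12)
P3 → West (d²=1.04)
P4 → East (d²=2.93)
P5 → West (d²=2.89)
P6 → East (d²=2.60)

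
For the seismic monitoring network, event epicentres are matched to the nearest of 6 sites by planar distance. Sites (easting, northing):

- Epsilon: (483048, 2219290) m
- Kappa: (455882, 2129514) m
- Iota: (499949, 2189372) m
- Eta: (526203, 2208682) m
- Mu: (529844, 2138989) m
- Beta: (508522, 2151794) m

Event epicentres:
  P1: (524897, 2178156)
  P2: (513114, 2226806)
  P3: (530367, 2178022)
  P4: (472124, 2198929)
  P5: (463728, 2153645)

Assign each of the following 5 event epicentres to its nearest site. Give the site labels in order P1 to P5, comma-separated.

P1 → Iota (d²=748201360.00)
P2 → Eta (d²=499801297.00)
P3 → Eta (d²=957374496.00)
P4 → Epsilon (d²=533904097.00)
P5 → Kappa (d²=643864877.00)

Iota, Eta, Eta, Epsilon, Kappa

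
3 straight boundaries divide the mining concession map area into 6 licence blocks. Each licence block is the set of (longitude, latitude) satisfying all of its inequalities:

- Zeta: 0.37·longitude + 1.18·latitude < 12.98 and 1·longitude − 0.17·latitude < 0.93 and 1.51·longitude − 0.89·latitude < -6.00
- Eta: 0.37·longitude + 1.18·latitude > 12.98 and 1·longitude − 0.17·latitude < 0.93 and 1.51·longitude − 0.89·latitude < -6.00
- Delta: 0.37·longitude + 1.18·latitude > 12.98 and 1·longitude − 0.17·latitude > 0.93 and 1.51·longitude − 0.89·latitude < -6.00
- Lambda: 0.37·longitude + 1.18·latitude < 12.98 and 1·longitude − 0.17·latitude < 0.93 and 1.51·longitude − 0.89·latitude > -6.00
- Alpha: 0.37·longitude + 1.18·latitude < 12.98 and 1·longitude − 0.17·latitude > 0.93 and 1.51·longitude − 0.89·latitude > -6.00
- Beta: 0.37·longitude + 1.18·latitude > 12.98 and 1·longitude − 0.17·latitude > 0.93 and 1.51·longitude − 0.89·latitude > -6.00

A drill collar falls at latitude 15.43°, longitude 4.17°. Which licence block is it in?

Delta

0.37·4.17 + 1.18·15.43 = 19.750, which is > 12.98
1·4.17 − 0.17·15.43 = 1.547, which is > 0.93
1.51·4.17 − 0.89·15.43 = -7.436, which is < -6.00
This sign pattern matches Delta.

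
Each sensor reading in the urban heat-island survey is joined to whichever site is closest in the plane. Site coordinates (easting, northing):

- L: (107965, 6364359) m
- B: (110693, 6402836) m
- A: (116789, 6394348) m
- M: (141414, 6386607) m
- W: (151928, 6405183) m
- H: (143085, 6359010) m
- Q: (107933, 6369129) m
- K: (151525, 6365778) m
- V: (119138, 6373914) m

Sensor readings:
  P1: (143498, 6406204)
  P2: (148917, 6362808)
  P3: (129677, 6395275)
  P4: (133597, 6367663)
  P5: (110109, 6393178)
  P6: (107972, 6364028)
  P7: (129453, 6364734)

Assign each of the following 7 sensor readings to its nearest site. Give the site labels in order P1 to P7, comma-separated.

P1 → W (d²=72107341.00)
P2 → K (d²=15622564.00)
P3 → A (d²=166959873.00)
P4 → H (d²=164896553.00)
P5 → A (d²=45991300.00)
P6 → L (d²=109610.00)
P7 → V (d²=190671625.00)

W, K, A, H, A, L, V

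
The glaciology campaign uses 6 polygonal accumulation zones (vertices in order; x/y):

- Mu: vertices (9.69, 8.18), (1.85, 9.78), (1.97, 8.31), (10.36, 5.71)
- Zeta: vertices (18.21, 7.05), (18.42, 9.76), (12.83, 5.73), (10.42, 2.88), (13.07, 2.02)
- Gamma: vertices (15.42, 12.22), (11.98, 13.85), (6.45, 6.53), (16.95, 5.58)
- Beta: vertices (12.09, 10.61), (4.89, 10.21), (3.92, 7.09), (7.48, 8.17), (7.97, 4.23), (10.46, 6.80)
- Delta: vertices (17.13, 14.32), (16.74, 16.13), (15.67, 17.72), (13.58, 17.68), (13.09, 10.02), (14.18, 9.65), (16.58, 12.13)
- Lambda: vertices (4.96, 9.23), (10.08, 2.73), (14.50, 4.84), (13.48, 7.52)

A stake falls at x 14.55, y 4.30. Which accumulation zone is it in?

Zeta

Cast a ray rightward from (14.55, 4.30). For each polygon, the edges (by vertex number in listed order) whose endpoints lie on opposite sides of y = 4.30, where each meets that height, and whether that is right or left of the point:
Mu: no edge straddles that height → 0 crossings.
Zeta: 3–4 at x≈11.621 (left), 5–1 at x≈15.400 (right) → 1 crossing.
Gamma: no edge straddles that height → 0 crossings.
Beta: 4–5 at x≈7.961 (left), 5–6 at x≈8.038 (left) → 0 crossings.
Delta: no edge straddles that height → 0 crossings.
Lambda: 1–2 at x≈8.843 (left), 2–3 at x≈13.369 (left) → 0 crossings.
Only Zeta has an odd count, so the point is inside Zeta.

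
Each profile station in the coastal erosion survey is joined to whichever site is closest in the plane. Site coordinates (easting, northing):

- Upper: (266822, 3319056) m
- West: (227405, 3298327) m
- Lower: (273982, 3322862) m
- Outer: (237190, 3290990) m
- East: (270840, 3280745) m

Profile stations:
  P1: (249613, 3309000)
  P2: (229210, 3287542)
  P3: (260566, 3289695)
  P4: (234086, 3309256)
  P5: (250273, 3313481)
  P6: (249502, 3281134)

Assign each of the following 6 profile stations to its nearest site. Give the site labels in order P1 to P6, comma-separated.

Upper, Outer, East, West, Upper, Outer

P1 → Upper (d²=397272817.00)
P2 → Outer (d²=75569104.00)
P3 → East (d²=185657576.00)
P4 → West (d²=164078802.00)
P5 → Upper (d²=304950026.00)
P6 → Outer (d²=248726080.00)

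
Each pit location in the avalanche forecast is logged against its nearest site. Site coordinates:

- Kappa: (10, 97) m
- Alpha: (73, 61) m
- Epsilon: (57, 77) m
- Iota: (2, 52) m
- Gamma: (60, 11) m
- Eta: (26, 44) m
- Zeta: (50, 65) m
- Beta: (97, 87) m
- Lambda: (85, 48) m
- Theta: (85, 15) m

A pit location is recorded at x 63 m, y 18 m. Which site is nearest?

Squared distances to each site:
Kappa: 9050.000; Alpha: 1949.000; Epsilon: 3517.000; Iota: 4877.000; Gamma: 58.000; Eta: 2045.000; Zeta: 2378.000; Beta: 5917.000; Lambda: 1384.000; Theta: 493.000.
Minimum at Gamma.

Gamma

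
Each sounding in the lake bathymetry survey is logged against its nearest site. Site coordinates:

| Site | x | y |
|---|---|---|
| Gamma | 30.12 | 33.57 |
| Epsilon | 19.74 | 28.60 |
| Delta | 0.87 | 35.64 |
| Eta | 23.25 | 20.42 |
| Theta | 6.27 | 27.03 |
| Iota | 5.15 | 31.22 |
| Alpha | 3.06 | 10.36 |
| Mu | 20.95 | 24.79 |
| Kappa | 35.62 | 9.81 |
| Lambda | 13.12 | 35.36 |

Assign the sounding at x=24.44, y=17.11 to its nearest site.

Squared distances to each site:
Gamma: 303.194; Epsilon: 154.110; Delta: 898.906; Eta: 12.372; Theta: 428.555; Iota: 571.196; Alpha: 502.667; Mu: 71.163; Kappa: 178.282; Lambda: 461.205.
Minimum at Eta.

Eta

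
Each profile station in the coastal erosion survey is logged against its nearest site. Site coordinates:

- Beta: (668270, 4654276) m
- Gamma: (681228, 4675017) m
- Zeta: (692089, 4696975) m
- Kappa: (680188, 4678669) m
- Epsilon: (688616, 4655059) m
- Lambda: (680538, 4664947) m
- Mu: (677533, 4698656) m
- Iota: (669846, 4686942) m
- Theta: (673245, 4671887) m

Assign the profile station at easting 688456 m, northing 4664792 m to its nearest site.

Lambda

Squared distances to each site:
Beta: 518060852.000; Gamma: 156794609.000; Zeta: 1048944178.000; Kappa: 260930953.000; Epsilon: 94756889.000; Lambda: 62718749.000; Mu: 1266082425.000; Iota: 836954600.000; Theta: 281713546.000.
Minimum at Lambda.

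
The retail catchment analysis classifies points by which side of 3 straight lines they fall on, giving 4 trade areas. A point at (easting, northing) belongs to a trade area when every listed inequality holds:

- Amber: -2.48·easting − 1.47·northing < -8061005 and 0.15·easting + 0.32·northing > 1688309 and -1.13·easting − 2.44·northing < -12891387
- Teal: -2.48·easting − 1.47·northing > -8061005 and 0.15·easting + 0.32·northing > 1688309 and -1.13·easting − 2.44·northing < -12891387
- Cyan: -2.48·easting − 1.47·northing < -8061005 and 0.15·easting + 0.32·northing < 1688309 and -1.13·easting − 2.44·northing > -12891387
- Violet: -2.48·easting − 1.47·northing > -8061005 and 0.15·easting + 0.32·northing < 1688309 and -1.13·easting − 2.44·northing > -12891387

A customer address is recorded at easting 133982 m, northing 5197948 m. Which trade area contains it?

Violet

-2.48·133982 − 1.47·5197948 = -7973258.920, which is > -8061005
0.15·133982 + 0.32·5197948 = 1683440.660, which is < 1688309
-1.13·133982 − 2.44·5197948 = -12834392.780, which is > -12891387
This sign pattern matches Violet.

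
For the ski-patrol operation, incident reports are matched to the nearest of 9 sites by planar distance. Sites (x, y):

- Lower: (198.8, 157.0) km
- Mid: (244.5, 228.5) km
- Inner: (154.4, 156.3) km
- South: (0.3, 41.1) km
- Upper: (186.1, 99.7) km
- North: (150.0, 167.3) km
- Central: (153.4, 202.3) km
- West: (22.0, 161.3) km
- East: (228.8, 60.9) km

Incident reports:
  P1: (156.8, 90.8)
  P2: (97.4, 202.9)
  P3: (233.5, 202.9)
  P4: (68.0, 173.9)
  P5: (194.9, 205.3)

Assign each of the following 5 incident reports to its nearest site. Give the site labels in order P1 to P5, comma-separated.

P1 → Upper (d²=937.70)
P2 → Central (d²=3136.36)
P3 → Mid (d²=776.36)
P4 → West (d²=2274.76)
P5 → Central (d²=1731.25)

Upper, Central, Mid, West, Central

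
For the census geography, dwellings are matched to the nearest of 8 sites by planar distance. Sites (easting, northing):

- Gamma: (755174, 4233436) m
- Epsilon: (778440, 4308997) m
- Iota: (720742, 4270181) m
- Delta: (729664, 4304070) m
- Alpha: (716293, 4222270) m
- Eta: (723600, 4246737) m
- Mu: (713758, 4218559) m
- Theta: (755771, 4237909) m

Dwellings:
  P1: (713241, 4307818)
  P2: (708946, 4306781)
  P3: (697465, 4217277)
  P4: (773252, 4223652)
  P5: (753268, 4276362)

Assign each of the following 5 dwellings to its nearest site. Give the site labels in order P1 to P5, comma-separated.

Delta, Delta, Mu, Gamma, Iota

P1 → Delta (d²=283762433.00)
P2 → Delta (d²=436585045.00)
P3 → Mu (d²=267105373.00)
P4 → Gamma (d²=422540740.00)
P5 → Iota (d²=1096145437.00)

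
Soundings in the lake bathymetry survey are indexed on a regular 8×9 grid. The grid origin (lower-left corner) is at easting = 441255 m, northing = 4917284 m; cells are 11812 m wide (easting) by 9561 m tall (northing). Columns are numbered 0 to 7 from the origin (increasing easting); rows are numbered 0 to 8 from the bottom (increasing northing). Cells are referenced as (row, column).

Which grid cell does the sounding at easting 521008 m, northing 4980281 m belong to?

(6, 6)

Column index: ⌊(521008 − 441255) / 11812⌋ = ⌊6.752⌋ = 6
Row offset from origin: ⌊(4980281 − 4917284) / 9561⌋ = ⌊6.589⌋ = 6 → row 6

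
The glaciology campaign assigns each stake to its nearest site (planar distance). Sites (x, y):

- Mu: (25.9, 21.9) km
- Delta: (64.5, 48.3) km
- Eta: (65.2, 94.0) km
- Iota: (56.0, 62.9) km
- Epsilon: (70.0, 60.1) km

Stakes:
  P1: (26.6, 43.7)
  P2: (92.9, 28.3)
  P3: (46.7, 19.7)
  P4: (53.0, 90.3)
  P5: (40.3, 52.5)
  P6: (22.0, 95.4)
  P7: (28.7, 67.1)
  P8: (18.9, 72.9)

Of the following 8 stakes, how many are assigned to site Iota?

P1 → Mu
P2 → Delta
P3 → Mu
P4 → Eta
P5 → Iota
P6 → Eta
P7 → Iota
P8 → Iota
3 of the 8 go to Iota.

3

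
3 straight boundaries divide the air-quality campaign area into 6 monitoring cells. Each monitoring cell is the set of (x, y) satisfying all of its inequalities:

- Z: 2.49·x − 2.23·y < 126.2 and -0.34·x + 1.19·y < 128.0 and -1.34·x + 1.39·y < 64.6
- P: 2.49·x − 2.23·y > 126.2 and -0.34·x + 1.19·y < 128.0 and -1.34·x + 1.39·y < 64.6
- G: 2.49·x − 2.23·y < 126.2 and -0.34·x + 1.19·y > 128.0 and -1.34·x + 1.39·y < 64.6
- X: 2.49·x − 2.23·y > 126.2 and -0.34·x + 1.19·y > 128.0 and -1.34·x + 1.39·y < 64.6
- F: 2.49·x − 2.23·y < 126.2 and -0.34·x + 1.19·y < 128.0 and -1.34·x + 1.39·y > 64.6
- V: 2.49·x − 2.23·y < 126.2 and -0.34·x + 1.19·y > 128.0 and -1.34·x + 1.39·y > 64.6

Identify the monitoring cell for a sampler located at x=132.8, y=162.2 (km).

G

2.49·132.8 − 2.23·162.2 = -31.034, which is < 126.2
-0.34·132.8 + 1.19·162.2 = 147.866, which is > 128.0
-1.34·132.8 + 1.39·162.2 = 47.506, which is < 64.6
This sign pattern matches G.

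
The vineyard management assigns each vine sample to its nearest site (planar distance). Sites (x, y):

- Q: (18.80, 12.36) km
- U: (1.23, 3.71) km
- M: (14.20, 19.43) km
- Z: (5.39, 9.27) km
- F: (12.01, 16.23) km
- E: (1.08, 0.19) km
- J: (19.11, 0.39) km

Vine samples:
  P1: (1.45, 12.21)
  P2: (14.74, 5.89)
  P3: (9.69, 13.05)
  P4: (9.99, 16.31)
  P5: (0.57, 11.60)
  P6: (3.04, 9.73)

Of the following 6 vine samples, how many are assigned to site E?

0

P1 → Z
P2 → J
P3 → F
P4 → F
P5 → Z
P6 → Z
0 of the 6 go to E.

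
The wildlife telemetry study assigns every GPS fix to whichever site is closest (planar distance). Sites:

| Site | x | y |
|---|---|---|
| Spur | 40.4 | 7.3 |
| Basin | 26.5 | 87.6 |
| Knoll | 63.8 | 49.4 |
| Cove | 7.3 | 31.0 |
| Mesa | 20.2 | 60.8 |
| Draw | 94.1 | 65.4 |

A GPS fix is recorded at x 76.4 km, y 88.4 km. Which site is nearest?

Draw

Squared distances to each site:
Spur: 7873.210; Basin: 2490.650; Knoll: 1679.760; Cove: 8069.570; Mesa: 3920.200; Draw: 842.290.
Minimum at Draw.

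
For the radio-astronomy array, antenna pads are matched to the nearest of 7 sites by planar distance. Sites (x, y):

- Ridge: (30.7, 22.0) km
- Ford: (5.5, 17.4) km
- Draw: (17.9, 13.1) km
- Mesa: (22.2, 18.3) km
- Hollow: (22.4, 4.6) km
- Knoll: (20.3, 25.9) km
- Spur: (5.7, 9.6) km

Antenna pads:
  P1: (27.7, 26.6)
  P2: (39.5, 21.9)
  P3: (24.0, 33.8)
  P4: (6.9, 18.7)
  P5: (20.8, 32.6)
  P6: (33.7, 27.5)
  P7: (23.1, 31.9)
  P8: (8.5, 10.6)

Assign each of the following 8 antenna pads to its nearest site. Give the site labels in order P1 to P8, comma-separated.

Ridge, Ridge, Knoll, Ford, Knoll, Ridge, Knoll, Spur

P1 → Ridge (d²=30.16)
P2 → Ridge (d²=77.45)
P3 → Knoll (d²=76.10)
P4 → Ford (d²=3.65)
P5 → Knoll (d²=45.14)
P6 → Ridge (d²=39.25)
P7 → Knoll (d²=43.84)
P8 → Spur (d²=8.84)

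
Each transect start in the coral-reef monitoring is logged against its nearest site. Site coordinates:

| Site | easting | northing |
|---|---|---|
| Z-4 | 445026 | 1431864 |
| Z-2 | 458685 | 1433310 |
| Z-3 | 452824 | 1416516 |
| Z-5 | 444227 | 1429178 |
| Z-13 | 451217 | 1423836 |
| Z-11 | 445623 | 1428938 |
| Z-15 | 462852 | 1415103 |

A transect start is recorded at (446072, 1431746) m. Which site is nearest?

Squared distances to each site:
Z-4: 1108040.000; Z-2: 161533865.000; Z-3: 277542404.000; Z-5: 9998649.000; Z-13: 89039125.000; Z-11: 8086465.000; Z-15: 558557849.000.
Minimum at Z-4.

Z-4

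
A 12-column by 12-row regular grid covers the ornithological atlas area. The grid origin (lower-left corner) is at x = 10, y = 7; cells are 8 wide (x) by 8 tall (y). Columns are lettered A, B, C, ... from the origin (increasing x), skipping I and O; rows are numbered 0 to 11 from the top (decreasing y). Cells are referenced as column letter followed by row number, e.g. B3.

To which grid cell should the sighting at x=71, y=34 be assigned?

H8

Column index: ⌊(71 − 10) / 8⌋ = ⌊7.625⌋ = 7 → column H
Row offset from origin: ⌊(34 − 7) / 8⌋ = ⌊3.375⌋ = 3 → row 8 (counted from top)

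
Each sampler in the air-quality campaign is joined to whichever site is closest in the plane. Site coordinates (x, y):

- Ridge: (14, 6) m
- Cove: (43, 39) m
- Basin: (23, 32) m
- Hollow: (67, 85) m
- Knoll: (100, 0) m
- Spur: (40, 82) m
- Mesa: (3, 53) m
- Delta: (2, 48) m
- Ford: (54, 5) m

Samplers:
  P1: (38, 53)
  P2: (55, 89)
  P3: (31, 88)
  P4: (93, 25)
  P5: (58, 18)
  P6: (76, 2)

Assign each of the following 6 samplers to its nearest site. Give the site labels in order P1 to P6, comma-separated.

Cove, Hollow, Spur, Knoll, Ford, Ford

P1 → Cove (d²=221.00)
P2 → Hollow (d²=160.00)
P3 → Spur (d²=117.00)
P4 → Knoll (d²=674.00)
P5 → Ford (d²=185.00)
P6 → Ford (d²=493.00)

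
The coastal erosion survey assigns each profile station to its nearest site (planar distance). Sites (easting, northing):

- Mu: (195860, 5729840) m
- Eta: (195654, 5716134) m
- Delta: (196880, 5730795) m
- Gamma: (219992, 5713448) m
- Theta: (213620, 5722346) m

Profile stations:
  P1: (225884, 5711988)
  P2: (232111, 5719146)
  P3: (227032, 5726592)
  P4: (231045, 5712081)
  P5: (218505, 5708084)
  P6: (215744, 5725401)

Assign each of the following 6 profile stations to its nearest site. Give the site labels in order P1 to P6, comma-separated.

P1 → Gamma (d²=36847264.00)
P2 → Gamma (d²=179337365.00)
P3 → Theta (d²=197910260.00)
P4 → Gamma (d²=124037498.00)
P5 → Gamma (d²=30983665.00)
P6 → Theta (d²=13844401.00)

Gamma, Gamma, Theta, Gamma, Gamma, Theta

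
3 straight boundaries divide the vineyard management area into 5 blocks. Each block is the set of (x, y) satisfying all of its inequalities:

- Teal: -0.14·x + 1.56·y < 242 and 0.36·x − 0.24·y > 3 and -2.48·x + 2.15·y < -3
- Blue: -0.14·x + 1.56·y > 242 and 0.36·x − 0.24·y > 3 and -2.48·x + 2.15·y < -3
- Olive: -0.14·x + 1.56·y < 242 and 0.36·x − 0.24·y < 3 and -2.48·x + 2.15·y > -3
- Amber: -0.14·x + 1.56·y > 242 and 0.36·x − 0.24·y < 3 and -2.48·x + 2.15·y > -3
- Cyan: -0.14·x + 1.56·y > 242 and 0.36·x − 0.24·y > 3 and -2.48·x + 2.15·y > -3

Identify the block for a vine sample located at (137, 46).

Teal

-0.14·137 + 1.56·46 = 52.580, which is < 242
0.36·137 − 0.24·46 = 38.280, which is > 3
-2.48·137 + 2.15·46 = -240.860, which is < -3
This sign pattern matches Teal.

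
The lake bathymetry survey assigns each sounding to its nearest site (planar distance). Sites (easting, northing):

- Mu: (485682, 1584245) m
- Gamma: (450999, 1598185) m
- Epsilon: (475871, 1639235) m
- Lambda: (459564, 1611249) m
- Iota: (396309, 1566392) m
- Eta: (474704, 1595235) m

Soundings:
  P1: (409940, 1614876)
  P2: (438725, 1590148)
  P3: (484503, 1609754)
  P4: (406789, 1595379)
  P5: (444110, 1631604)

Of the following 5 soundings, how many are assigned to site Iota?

1

P1 → Gamma
P2 → Gamma
P3 → Eta
P4 → Iota
P5 → Lambda
1 of the 5 goes to Iota.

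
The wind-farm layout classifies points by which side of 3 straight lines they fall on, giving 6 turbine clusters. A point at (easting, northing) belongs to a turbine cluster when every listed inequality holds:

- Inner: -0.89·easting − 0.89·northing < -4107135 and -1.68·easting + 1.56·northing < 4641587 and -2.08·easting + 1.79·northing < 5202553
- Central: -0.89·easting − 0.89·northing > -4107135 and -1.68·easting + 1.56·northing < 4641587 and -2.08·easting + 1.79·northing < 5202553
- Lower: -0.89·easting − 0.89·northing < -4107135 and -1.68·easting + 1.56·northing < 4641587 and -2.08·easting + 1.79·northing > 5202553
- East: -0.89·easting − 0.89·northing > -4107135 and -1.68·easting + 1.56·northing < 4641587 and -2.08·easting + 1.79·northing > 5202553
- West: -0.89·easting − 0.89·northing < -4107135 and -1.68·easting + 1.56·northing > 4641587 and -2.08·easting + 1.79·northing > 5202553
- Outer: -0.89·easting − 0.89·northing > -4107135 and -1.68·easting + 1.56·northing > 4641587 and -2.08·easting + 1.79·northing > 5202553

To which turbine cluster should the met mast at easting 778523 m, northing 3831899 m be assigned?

Outer

-0.89·778523 − 0.89·3831899 = -4103275.580, which is > -4107135
-1.68·778523 + 1.56·3831899 = 4669843.800, which is > 4641587
-2.08·778523 + 1.79·3831899 = 5239771.370, which is > 5202553
This sign pattern matches Outer.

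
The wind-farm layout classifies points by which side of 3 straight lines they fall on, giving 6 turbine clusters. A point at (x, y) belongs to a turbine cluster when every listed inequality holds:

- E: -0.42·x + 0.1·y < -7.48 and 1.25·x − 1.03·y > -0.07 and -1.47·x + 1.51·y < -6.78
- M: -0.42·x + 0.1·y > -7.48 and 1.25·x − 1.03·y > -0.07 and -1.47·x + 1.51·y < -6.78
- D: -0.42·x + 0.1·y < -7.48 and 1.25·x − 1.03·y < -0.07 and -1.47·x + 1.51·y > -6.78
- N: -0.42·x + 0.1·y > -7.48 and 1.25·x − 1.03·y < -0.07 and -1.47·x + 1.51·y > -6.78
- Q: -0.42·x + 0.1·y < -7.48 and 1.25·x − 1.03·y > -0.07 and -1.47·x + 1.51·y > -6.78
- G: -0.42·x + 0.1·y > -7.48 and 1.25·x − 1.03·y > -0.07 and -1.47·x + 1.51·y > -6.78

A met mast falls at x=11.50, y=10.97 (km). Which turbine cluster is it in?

-0.42·11.50 + 0.1·10.97 = -3.733, which is > -7.48
1.25·11.50 − 1.03·10.97 = 3.076, which is > -0.07
-1.47·11.50 + 1.51·10.97 = -0.340, which is > -6.78
This sign pattern matches G.

G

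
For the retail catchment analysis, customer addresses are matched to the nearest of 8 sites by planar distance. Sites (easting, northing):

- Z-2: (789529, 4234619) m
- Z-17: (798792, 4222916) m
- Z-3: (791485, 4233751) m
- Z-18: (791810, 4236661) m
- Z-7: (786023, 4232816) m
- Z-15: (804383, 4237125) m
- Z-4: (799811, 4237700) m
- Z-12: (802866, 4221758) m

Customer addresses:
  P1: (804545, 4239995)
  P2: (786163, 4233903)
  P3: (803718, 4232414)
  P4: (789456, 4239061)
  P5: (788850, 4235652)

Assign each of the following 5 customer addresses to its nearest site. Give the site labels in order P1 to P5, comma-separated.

P1 → Z-15 (d²=8263144.00)
P2 → Z-7 (d²=1201169.00)
P3 → Z-15 (d²=22635746.00)
P4 → Z-18 (d²=11301316.00)
P5 → Z-2 (d²=1528130.00)

Z-15, Z-7, Z-15, Z-18, Z-2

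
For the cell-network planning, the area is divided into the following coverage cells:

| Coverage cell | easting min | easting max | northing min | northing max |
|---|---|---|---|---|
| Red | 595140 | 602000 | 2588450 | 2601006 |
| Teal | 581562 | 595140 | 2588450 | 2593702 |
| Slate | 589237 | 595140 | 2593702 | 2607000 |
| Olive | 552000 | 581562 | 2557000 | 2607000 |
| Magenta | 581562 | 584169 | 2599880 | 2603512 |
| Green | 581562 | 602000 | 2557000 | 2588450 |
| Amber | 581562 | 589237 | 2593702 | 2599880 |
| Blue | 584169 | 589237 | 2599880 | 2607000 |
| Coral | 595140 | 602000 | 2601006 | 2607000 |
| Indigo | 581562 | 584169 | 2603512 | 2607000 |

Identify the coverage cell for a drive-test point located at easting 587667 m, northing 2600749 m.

The point has easting = 587667 and northing = 2600749.
Only Blue satisfies 584169 ≤ easting ≤ 589237 and 2599880 ≤ northing ≤ 2607000.

Blue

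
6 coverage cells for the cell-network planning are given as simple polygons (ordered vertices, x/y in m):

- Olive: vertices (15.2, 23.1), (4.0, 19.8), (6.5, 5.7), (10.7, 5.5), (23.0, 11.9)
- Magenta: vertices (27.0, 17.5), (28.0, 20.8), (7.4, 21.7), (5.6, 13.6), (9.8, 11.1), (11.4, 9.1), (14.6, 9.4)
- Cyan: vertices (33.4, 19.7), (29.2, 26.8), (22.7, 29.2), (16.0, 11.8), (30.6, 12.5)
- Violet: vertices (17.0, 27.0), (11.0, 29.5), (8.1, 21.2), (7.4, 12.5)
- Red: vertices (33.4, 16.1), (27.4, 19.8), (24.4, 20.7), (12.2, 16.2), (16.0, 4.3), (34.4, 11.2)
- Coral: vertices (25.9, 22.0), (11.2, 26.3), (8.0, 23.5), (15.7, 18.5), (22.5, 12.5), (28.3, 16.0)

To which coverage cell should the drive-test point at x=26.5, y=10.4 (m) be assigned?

Red

Cast a ray rightward from (26.5, 10.4). For each polygon, the edges (by vertex number in listed order) whose endpoints lie on opposite sides of y = 10.4, where each meets that height, and whether that is right or left of the point:
Olive: 2–3 at x≈5.67 (left), 4–5 at x≈20.12 (left) → 0 crossings.
Magenta: 5–6 at x≈10.36 (left), 7–1 at x≈16.13 (left) → 0 crossings.
Cyan: no edge straddles that height → 0 crossings.
Violet: no edge straddles that height → 0 crossings.
Red: 4–5 at x≈14.05 (left), 5–6 at x≈32.27 (right) → 1 crossing.
Coral: no edge straddles that height → 0 crossings.
Only Red has an odd count, so the point is inside Red.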